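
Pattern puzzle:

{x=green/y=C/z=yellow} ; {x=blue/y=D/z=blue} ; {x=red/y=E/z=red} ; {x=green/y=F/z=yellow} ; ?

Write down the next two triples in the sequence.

{x=blue/y=G/z=blue}, {x=red/y=H/z=red}

X — repeats green → blue → red: green, blue, red, green → blue → red.
Y: letters move forward 1 place in the alphabet, so C, D, E, F → G → H.
Z: repeats yellow → blue → red; yellow, blue, red, yellow → blue → red.
Putting the parts together: {x=blue/y=G/z=blue} and then {x=red/y=H/z=red}.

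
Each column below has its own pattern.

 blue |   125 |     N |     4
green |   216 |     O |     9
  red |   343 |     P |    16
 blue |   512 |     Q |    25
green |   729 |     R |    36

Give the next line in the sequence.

Colour: repeats blue → green → red; blue, green, red, blue, green → red.
For the second component, perfect cubes: 5³, 6³, 7³, …: 125, 216, 343, 512, 729 → 1000.
Letter: letters move forward 1 place in the alphabet, so N, O, P, Q, R → S.
Fourth component: perfect squares: 2², 3², 4², …; 4, 9, 16, 25, 36 → 49.
Combining the parts gives red  1000  S  49.

red  1000  S  49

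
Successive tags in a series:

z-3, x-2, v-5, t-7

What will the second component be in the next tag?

Second component: 3, 2, 5, 7 → 12 (each term is the sum of the two before it).

12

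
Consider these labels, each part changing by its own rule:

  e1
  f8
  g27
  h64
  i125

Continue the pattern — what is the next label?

Letter — letters move forward 1 place in the alphabet: e, f, g, h, i → j.
Second component — perfect cubes: 1³, 2³, 3³, …: 1, 8, 27, 64, 125 → 216.
Combining the parts gives j216.

j216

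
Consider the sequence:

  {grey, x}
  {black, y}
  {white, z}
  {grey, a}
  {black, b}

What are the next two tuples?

{white, c}, {grey, d}

Shade goes grey, black, white, grey, black → white → grey (repeats grey → black → white).
Letter goes x, y, z, a, b → c → d (letters move forward 1 place in the alphabet, wrapping Z→A).
So the next two tuples are {white, c} and {grey, d}.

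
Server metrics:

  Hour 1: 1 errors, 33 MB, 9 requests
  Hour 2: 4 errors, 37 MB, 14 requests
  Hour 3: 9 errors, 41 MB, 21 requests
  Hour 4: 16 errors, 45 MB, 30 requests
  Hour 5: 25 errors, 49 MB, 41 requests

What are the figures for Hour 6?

36 errors, 53 MB, 54 requests

For the errors, perfect squares: 1², 2², 3², …: 1, 4, 9, 16, 25 → 36.
MB goes 33, 37, 41, 45, 49 → 53 (+4 each step).
Requests: differences are 5, 7, 9, … (increasing by 2 each time), so 9, 14, 21, 30, 41 → 54.
So the next row is 36 errors, 53 MB, 54 requests.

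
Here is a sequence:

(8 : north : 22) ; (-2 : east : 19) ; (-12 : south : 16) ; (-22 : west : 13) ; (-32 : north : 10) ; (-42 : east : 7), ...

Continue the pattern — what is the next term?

(-52 : south : 4)

First value: −10 each step, so 8, -2, -12, -22, -32, -42 → -52.
For the direction, repeats north → east → south → west: north, east, south, west, north, east → south.
Third value: −3 each step; 22, 19, 16, 13, 10, 7 → 4.
So the next term is (-52 : south : 4).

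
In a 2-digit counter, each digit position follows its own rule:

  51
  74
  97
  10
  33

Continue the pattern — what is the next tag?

First digit: 5, 7, 9, 1, 3 → 5 (+2 each step, mod 10).
Second digit: +3 each step, mod 10; 1, 4, 7, 0, 3 → 6.
Combining the parts gives 56.

56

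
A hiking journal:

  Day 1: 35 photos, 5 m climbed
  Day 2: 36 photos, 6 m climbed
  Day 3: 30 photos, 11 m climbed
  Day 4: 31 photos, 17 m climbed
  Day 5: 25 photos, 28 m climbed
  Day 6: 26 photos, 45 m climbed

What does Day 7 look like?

Photos: 35, 36, 30, 31, 25, 26 → 20 (alternating steps +1, −6, +1, −6, …).
M climbed — each term is the sum of the two before it: 5, 6, 11, 17, 28, 45 → 73.
Combining the parts gives 20 photos, 73 m climbed.

20 photos, 73 m climbed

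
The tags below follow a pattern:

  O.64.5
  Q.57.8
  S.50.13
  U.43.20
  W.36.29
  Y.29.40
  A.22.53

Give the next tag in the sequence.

For the letter, letters move forward 2 places in the alphabet, wrapping Z→A: O, Q, S, U, W, Y, A → C.
Second component: −7 each step, so 64, 57, 50, 43, 36, 29, 22 → 15.
Third component: 5, 8, 13, 20, 29, 40, 53 → 68 (differences are 3, 5, 7, … (increasing by 2 each time)).
Putting it together: C.15.68.

C.15.68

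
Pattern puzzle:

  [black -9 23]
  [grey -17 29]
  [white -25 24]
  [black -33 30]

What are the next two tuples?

For the shade, repeats black → grey → white: black, grey, white, black → grey → white.
Second part — −8 each step: -9, -17, -25, -33 → -41 → -49.
Third part: 23, 29, 24, 30 → 25 → 31 (alternating steps +6, −5, +6, −5, …).
So the next two tuples are [grey -41 25] and [white -49 31].

[grey -41 25], [white -49 31]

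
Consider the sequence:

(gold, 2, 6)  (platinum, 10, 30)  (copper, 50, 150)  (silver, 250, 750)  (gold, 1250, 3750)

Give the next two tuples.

Metal goes gold, platinum, copper, silver, gold → platinum → copper (repeats gold → platinum → copper → silver).
Second entry: ×5 each step, so 2, 10, 50, 250, 1250 → 6250 → 31250.
Third entry: 6, 30, 150, 750, 3750 → 18750 → 93750 (always 3 × the second entry).
So the next two tuples are (platinum, 6250, 18750) and (copper, 31250, 93750).

(platinum, 6250, 18750), (copper, 31250, 93750)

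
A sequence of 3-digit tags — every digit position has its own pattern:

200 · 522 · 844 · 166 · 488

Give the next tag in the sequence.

First digit: +3 each step, mod 10; 2, 5, 8, 1, 4 → 7.
For the second digit, +2 each step, mod 10: 0, 2, 4, 6, 8 → 0.
For the third digit, +2 each step, mod 10: 0, 2, 4, 6, 8 → 0.
Combining the parts gives 700.

700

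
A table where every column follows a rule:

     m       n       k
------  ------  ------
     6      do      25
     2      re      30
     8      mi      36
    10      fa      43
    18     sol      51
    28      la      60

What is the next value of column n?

Column n: runs through the solfège scale do→ti; do, re, mi, fa, sol, la → ti.

ti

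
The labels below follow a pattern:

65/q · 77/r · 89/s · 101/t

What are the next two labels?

113/u then 125/v

First component: +12 each step, so 65, 77, 89, 101 → 113 → 125.
Letter: letters move forward 1 place in the alphabet, so q, r, s, t → u → v.
So the next two labels are 113/u and 125/v.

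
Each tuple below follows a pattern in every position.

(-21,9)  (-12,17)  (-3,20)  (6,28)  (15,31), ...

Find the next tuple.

First slot goes -21, -12, -3, 6, 15 → 24 (+9 each step).
Second slot: 9, 17, 20, 28, 31 → 39 (alternating steps +8, +3, +8, +3, …).
So the next tuple is (24,39).

(24,39)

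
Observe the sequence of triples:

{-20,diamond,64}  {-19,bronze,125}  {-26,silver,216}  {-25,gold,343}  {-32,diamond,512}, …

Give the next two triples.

First part — alternating steps +1, −7, +1, −7, …: -20, -19, -26, -25, -32 → -31 → -38.
Rank: repeats diamond → bronze → silver → gold; diamond, bronze, silver, gold, diamond → bronze → silver.
Third part goes 64, 125, 216, 343, 512 → 729 → 1000 (perfect cubes: 4³, 5³, 6³, …).
So the next two triples are {-31,bronze,729} and {-38,silver,1000}.

{-31,bronze,729}, {-38,silver,1000}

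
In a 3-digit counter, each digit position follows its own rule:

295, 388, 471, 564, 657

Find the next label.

740

First digit: +1 each step, mod 10; 2, 3, 4, 5, 6 → 7.
Second digit: −1 each step, mod 10; 9, 8, 7, 6, 5 → 4.
Third digit goes 5, 8, 1, 4, 7 → 0 (+3 each step, mod 10).
So the next label is 740.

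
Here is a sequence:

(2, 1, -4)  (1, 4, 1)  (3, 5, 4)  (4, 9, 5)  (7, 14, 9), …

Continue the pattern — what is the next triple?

(11, 23, 14)

First coordinate — each term is the sum of the two before it: 2, 1, 3, 4, 7 → 11.
For the second coordinate, each term is the sum of the two before it: 1, 4, 5, 9, 14 → 23.
For the third coordinate, always the previous value of the second coordinate: -4, 1, 4, 5, 9 → 14.
So the next triple is (11, 23, 14).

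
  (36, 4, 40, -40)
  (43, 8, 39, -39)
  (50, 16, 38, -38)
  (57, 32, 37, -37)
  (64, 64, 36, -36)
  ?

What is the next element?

First component — +7 each step: 36, 43, 50, 57, 64 → 71.
Second component — ×2 each step: 4, 8, 16, 32, 64 → 128.
For the third component, −1 each step: 40, 39, 38, 37, 36 → 35.
Fourth component goes -40, -39, -38, -37, -36 → -35 (always the negative of the third component).
Putting it together: (71, 128, 35, -35).

(71, 128, 35, -35)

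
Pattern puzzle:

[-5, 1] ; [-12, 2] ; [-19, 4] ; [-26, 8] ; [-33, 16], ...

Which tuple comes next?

First component goes -5, -12, -19, -26, -33 → -40 (−7 each step).
For the second component, ×2 each step: 1, 2, 4, 8, 16 → 32.
Putting it together: [-40, 32].

[-40, 32]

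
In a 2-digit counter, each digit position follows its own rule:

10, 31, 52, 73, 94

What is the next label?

First digit — +2 each step, mod 10: 1, 3, 5, 7, 9 → 1.
Second digit goes 0, 1, 2, 3, 4 → 5 (+1 each step, mod 10).
Combining the parts gives 15.

15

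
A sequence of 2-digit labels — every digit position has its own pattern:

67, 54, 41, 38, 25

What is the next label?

12

First digit — −1 each step, mod 10: 6, 5, 4, 3, 2 → 1.
Second digit: 7, 4, 1, 8, 5 → 2 (−3 each step, mod 10).
Combining the parts gives 12.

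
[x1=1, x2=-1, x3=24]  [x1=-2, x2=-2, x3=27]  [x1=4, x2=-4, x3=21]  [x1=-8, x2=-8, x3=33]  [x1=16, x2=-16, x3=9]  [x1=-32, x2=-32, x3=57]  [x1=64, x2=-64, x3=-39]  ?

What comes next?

X1: ×(-2) each step; 1, -2, 4, -8, 16, -32, 64 → -128.
X2: ×2 each step; -1, -2, -4, -8, -16, -32, -64 → -128.
X3 — together with the x1 always sums to 25: 24, 27, 21, 33, 9, 57, -39 → 153.
Combining the parts gives [x1=-128, x2=-128, x3=153].

[x1=-128, x2=-128, x3=153]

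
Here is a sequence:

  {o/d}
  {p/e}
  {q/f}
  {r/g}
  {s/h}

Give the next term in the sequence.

{t/i}

For the first letter, letters move forward 1 place in the alphabet: o, p, q, r, s → t.
Second letter goes d, e, f, g, h → i (letters move forward 1 place in the alphabet).
Putting it together: {t/i}.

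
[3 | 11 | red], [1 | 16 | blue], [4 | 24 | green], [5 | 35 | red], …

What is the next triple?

[9 | 49 | blue]

First slot: 3, 1, 4, 5 → 9 (each term is the sum of the two before it).
For the second slot, differences are 5, 8, 11, … (increasing by 3 each time): 11, 16, 24, 35 → 49.
Colour — repeats red → blue → green: red, blue, green, red → blue.
Combining the parts gives [9 | 49 | blue].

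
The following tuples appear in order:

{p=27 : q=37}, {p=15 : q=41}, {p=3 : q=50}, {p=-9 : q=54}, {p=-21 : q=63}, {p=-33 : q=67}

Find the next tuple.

P: 27, 15, 3, -9, -21, -33 → -45 (−12 each step).
Q: 37, 41, 50, 54, 63, 67 → 76 (alternating steps +4, +9, +4, +9, …).
So the next tuple is {p=-45 : q=76}.

{p=-45 : q=76}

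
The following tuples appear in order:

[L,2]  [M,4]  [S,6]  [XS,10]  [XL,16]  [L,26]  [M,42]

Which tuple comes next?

Size: repeats L → M → S → XS → XL; L, M, S, XS, XL, L, M → S.
Second entry: 2, 4, 6, 10, 16, 26, 42 → 68 (each term is the sum of the two before it).
So the next tuple is [S,68].

[S,68]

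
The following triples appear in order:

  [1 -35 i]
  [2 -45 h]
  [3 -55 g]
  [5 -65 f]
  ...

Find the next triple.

[8 -75 e]

First component goes 1, 2, 3, 5 → 8 (each term is the sum of the two before it).
Second component: -35, -45, -55, -65 → -75 (−10 each step).
For the letter, letters move back 1 place in the alphabet: i, h, g, f → e.
Putting it together: [8 -75 e].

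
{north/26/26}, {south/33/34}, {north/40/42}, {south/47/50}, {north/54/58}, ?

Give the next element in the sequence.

Direction: north, south, north, south, north → south (alternates north ↔ south).
Second coordinate: +7 each step; 26, 33, 40, 47, 54 → 61.
Third coordinate — +8 each step: 26, 34, 42, 50, 58 → 66.
Combining the parts gives {south/61/66}.

{south/61/66}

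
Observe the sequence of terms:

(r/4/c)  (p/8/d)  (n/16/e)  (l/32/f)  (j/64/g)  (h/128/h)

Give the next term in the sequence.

First letter goes r, p, n, l, j, h → f (letters move back 2 places in the alphabet).
For the second part, ×2 each step: 4, 8, 16, 32, 64, 128 → 256.
Second letter: letters move forward 1 place in the alphabet, so c, d, e, f, g, h → i.
Combining the parts gives (f/256/i).

(f/256/i)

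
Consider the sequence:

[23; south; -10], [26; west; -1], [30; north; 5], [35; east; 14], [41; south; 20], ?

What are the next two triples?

[48; west; 29], [56; north; 35]

First entry — differences are 3, 4, 5, … (increasing by 1 each time): 23, 26, 30, 35, 41 → 48 → 56.
For the direction, repeats south → west → north → east: south, west, north, east, south → west → north.
Third entry: alternating steps +9, +6, +9, +6, …; -10, -1, 5, 14, 20 → 29 → 35.
Putting the parts together: [48; west; 29] and then [56; north; 35].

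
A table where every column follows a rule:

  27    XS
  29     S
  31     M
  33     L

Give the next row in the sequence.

35  XL

First component goes 27, 29, 31, 33 → 35 (+2 each step).
Size: XS, S, M, L → XL (runs through clothing sizes XS→XL).
Combining the parts gives 35  XL.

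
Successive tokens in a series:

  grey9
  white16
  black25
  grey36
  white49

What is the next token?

black64

Shade — repeats grey → white → black: grey, white, black, grey, white → black.
Second component: 9, 16, 25, 36, 49 → 64 (perfect squares: 3², 4², 5², …).
So the next token is black64.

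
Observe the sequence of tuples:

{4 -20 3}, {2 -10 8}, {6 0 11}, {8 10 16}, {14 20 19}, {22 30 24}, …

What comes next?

{36 40 27}

First slot: 4, 2, 6, 8, 14, 22 → 36 (each term is the sum of the two before it).
Second slot goes -20, -10, 0, 10, 20, 30 → 40 (+10 each step).
For the third slot, alternating steps +5, +3, +5, +3, …: 3, 8, 11, 16, 19, 24 → 27.
So the next tuple is {36 40 27}.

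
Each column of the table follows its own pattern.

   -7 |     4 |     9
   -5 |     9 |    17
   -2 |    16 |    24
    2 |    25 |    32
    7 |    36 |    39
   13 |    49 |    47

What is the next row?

20  64  54

First component: -7, -5, -2, 2, 7, 13 → 20 (differences are 2, 3, 4, … (increasing by 1 each time)).
Second component: perfect squares: 2², 3², 4², …, so 4, 9, 16, 25, 36, 49 → 64.
Third component — alternating steps +8, +7, +8, +7, …: 9, 17, 24, 32, 39, 47 → 54.
Combining the parts gives 20  64  54.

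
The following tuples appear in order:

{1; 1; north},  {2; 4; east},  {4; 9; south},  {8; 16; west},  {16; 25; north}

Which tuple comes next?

For the first entry, ×2 each step: 1, 2, 4, 8, 16 → 32.
Second entry: perfect squares: 1², 2², 3², …; 1, 4, 9, 16, 25 → 36.
Direction: repeats north → east → south → west, so north, east, south, west, north → east.
So the next tuple is {32; 36; east}.

{32; 36; east}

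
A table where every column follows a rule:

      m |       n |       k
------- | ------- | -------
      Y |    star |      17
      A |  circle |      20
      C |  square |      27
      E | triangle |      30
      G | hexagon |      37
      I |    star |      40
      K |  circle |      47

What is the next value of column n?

square

Column n: repeats star → circle → square → triangle → hexagon; star, circle, square, triangle, hexagon, star, circle → square.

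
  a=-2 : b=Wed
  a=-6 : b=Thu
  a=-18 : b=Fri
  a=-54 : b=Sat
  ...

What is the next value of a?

For the a, ×3 each step: -2, -6, -18, -54 → -162.

-162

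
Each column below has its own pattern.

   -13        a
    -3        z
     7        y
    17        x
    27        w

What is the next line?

First component: -13, -3, 7, 17, 27 → 37 (+10 each step).
For the letter, letters move back 1 place in the alphabet, wrapping A→Z: a, z, y, x, w → v.
So the next line is 37  v.

37  v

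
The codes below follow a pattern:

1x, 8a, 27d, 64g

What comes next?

First component: 1, 8, 27, 64 → 125 (perfect cubes: 1³, 2³, 3³, …).
Letter: x, a, d, g → j (letters move forward 3 places in the alphabet, wrapping Z→A).
Combining the parts gives 125j.

125j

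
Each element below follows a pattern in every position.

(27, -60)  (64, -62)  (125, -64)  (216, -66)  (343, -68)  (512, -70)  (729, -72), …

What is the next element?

(1000, -74)

First value — perfect cubes: 3³, 4³, 5³, …: 27, 64, 125, 216, 343, 512, 729 → 1000.
Second value goes -60, -62, -64, -66, -68, -70, -72 → -74 (−2 each step).
Combining the parts gives (1000, -74).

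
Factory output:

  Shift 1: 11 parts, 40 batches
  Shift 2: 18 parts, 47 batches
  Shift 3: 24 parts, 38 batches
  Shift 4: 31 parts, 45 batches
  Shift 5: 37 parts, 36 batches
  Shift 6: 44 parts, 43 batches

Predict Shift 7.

Parts — alternating steps +7, +6, +7, +6, …: 11, 18, 24, 31, 37, 44 → 50.
For the batches, alternating steps +7, −9, +7, −9, …: 40, 47, 38, 45, 36, 43 → 34.
So the next row is 50 parts, 34 batches.

50 parts, 34 batches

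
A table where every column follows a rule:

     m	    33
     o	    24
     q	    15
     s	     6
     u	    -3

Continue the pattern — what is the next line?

Letter: letters move forward 2 places in the alphabet, so m, o, q, s, u → w.
Second component — −9 each step: 33, 24, 15, 6, -3 → -12.
Combining the parts gives w  -12.

w  -12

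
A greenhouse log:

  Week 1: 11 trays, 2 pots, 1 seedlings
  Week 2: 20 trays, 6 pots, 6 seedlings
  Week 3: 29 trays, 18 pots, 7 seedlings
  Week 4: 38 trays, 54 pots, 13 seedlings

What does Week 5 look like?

For the trays, +9 each step: 11, 20, 29, 38 → 47.
Pots goes 2, 6, 18, 54 → 162 (×3 each step).
Seedlings goes 1, 6, 7, 13 → 20 (each term is the sum of the two before it).
Combining the parts gives 47 trays, 162 pots, 20 seedlings.

47 trays, 162 pots, 20 seedlings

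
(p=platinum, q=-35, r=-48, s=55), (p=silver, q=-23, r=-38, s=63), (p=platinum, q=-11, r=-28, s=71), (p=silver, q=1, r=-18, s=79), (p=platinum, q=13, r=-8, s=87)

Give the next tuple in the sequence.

(p=silver, q=25, r=2, s=95)

P — alternates platinum ↔ silver: platinum, silver, platinum, silver, platinum → silver.
Q — +12 each step: -35, -23, -11, 1, 13 → 25.
R goes -48, -38, -28, -18, -8 → 2 (+10 each step).
S: 55, 63, 71, 79, 87 → 95 (+8 each step).
Putting it together: (p=silver, q=25, r=2, s=95).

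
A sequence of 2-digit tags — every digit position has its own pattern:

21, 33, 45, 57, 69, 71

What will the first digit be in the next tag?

8

First digit: +1 each step, mod 10, so 2, 3, 4, 5, 6, 7 → 8.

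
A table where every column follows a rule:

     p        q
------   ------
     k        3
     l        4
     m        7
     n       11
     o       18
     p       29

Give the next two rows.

Column p: k, l, m, n, o, p → q → r (letters move forward 1 place in the alphabet).
Column q: each term is the sum of the two before it; 3, 4, 7, 11, 18, 29 → 47 → 76.
Putting the parts together: q  47 and then r  76.

q  47; r  76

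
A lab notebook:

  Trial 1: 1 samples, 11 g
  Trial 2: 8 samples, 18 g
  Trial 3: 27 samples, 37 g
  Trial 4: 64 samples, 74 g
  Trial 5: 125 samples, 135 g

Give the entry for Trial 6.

216 samples, 226 g

Samples — perfect cubes: 1³, 2³, 3³, …: 1, 8, 27, 64, 125 → 216.
G: always 10 more than the samples, so 11, 18, 37, 74, 135 → 226.
Putting it together: 216 samples, 226 g.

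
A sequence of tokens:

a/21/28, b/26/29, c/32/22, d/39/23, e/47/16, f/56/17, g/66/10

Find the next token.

Letter: letters move forward 1 place in the alphabet, so a, b, c, d, e, f, g → h.
For the second component, differences are 5, 6, 7, … (increasing by 1 each time): 21, 26, 32, 39, 47, 56, 66 → 77.
Third component: alternating steps +1, −7, +1, −7, …; 28, 29, 22, 23, 16, 17, 10 → 11.
Putting it together: h/77/11.

h/77/11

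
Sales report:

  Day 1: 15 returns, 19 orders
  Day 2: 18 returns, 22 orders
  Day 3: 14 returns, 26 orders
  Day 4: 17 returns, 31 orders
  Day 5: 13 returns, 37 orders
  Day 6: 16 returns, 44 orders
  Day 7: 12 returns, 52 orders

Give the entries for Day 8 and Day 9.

Returns — alternating steps +3, −4, +3, −4, …: 15, 18, 14, 17, 13, 16, 12 → 15 → 11.
Orders: differences are 3, 4, 5, … (increasing by 1 each time); 19, 22, 26, 31, 37, 44, 52 → 61 → 71.
Putting the parts together: 15 returns, 61 orders and then 11 returns, 71 orders.

15 returns, 61 orders; 11 returns, 71 orders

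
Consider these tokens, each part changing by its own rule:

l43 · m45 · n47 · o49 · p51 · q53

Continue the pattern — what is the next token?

Letter — letters move forward 1 place in the alphabet: l, m, n, o, p, q → r.
Second component: +2 each step, so 43, 45, 47, 49, 51, 53 → 55.
Combining the parts gives r55.

r55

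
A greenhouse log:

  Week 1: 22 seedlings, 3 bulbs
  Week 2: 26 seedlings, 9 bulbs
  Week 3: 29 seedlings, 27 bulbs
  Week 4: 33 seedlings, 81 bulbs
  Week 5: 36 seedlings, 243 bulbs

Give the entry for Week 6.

40 seedlings, 729 bulbs

Seedlings: 22, 26, 29, 33, 36 → 40 (alternating steps +4, +3, +4, +3, …).
Bulbs: ×3 each step, so 3, 9, 27, 81, 243 → 729.
Putting it together: 40 seedlings, 729 bulbs.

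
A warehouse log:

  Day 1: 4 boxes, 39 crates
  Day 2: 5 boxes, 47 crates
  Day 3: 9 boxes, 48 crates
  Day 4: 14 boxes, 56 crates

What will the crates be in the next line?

57

For the boxes, each term is the sum of the two before it: 4, 5, 9, 14 → 23.
Crates goes 39, 47, 48, 56 → 57 (alternating steps +8, +1, +8, +1, …).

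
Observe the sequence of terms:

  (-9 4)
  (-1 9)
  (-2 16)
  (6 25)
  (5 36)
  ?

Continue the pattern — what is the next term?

First component: -9, -1, -2, 6, 5 → 13 (alternating steps +8, −1, +8, −1, …).
Second component: perfect squares: 2², 3², 4², …; 4, 9, 16, 25, 36 → 49.
Combining the parts gives (13 49).

(13 49)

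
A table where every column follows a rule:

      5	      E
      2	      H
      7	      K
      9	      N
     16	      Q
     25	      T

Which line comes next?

First component: each term is the sum of the two before it; 5, 2, 7, 9, 16, 25 → 41.
Letter goes E, H, K, N, Q, T → W (letters move forward 3 places in the alphabet).
So the next line is 41  W.

41  W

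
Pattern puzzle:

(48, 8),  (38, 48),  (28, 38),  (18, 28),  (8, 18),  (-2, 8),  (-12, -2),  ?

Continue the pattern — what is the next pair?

(-22, -12)

For the first value, −10 each step: 48, 38, 28, 18, 8, -2, -12 → -22.
Second value: 8, 48, 38, 28, 18, 8, -2 → -12 (always the previous value of the first value).
So the next pair is (-22, -12).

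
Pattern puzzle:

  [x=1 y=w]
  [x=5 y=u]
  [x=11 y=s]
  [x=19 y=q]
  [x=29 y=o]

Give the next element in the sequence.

[x=41 y=m]

X goes 1, 5, 11, 19, 29 → 41 (differences are 4, 6, 8, … (increasing by 2 each time)).
Y goes w, u, s, q, o → m (letters move back 2 places in the alphabet).
Putting it together: [x=41 y=m].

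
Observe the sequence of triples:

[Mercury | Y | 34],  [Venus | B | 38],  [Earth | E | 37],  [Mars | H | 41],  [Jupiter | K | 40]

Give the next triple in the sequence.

Planet goes Mercury, Venus, Earth, Mars, Jupiter → Saturn (runs through the planets Mercury→Neptune).
Letter — letters move forward 3 places in the alphabet, wrapping Z→A: Y, B, E, H, K → N.
Third part goes 34, 38, 37, 41, 40 → 44 (alternating steps +4, −1, +4, −1, …).
Combining the parts gives [Saturn | N | 44].

[Saturn | N | 44]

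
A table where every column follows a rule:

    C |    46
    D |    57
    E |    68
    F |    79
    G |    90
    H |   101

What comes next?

I  112

Letter: C, D, E, F, G, H → I (letters move forward 1 place in the alphabet).
Second component: 46, 57, 68, 79, 90, 101 → 112 (+11 each step).
So the next row is I  112.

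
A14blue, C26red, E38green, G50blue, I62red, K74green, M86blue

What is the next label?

Letter: A, C, E, G, I, K, M → O (letters move forward 2 places in the alphabet).
For the second component, +12 each step: 14, 26, 38, 50, 62, 74, 86 → 98.
Colour: repeats blue → red → green, so blue, red, green, blue, red, green, blue → red.
Combining the parts gives O98red.

O98red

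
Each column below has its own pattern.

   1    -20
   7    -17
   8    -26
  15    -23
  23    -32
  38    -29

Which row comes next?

First component: each term is the sum of the two before it; 1, 7, 8, 15, 23, 38 → 61.
Second component: alternating steps +3, −9, +3, −9, …, so -20, -17, -26, -23, -32, -29 → -38.
So the next row is 61  -38.

61  -38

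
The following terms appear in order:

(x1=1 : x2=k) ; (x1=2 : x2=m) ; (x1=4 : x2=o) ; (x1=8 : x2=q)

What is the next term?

(x1=16 : x2=s)

X1 goes 1, 2, 4, 8 → 16 (×2 each step).
X2 — letters move forward 2 places in the alphabet: k, m, o, q → s.
Combining the parts gives (x1=16 : x2=s).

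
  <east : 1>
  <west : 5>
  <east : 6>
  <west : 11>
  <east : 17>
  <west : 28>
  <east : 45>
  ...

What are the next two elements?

<west : 73>, <east : 118>

Direction: alternates east ↔ west, so east, west, east, west, east, west, east → west → east.
Second value goes 1, 5, 6, 11, 17, 28, 45 → 73 → 118 (each term is the sum of the two before it).
So the next two elements are <west : 73> and <east : 118>.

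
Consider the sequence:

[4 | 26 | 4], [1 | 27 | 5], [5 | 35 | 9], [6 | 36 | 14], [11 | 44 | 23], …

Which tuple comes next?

First coordinate: each term is the sum of the two before it; 4, 1, 5, 6, 11 → 17.
Second coordinate goes 26, 27, 35, 36, 44 → 45 (alternating steps +1, +8, +1, +8, …).
Third coordinate goes 4, 5, 9, 14, 23 → 37 (each term is the sum of the two before it).
Putting it together: [17 | 45 | 37].

[17 | 45 | 37]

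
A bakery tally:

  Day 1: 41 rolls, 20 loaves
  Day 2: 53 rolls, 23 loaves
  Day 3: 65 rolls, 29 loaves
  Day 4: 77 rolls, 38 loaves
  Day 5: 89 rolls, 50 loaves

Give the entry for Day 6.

Rolls: +12 each step, so 41, 53, 65, 77, 89 → 101.
Loaves — differences are 3, 6, 9, … (increasing by 3 each time): 20, 23, 29, 38, 50 → 65.
So the next record is 101 rolls, 65 loaves.

101 rolls, 65 loaves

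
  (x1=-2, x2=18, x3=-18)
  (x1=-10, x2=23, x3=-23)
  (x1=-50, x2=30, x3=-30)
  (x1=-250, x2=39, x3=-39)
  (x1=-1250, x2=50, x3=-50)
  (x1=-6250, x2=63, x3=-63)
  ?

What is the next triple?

For the x1, ×5 each step: -2, -10, -50, -250, -1250, -6250 → -31250.
X2: differences are 5, 7, 9, … (increasing by 2 each time); 18, 23, 30, 39, 50, 63 → 78.
X3 — always the negative of the x2: -18, -23, -30, -39, -50, -63 → -78.
Combining the parts gives (x1=-31250, x2=78, x3=-78).

(x1=-31250, x2=78, x3=-78)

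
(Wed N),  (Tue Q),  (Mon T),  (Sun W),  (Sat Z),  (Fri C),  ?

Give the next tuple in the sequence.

For the day, runs backward through the weekdays Mon→Sun: Wed, Tue, Mon, Sun, Sat, Fri → Thu.
Letter — letters move forward 3 places in the alphabet, wrapping Z→A: N, Q, T, W, Z, C → F.
Putting it together: (Thu F).

(Thu F)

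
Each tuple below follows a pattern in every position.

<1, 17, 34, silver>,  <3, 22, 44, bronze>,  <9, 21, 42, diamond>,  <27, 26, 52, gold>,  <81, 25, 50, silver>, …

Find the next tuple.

<243, 30, 60, bronze>

First slot: 1, 3, 9, 27, 81 → 243 (×3 each step).
Second slot — alternating steps +5, −1, +5, −1, …: 17, 22, 21, 26, 25 → 30.
For the third slot, always 2 × the second slot: 34, 44, 42, 52, 50 → 60.
Rank: repeats silver → bronze → diamond → gold; silver, bronze, diamond, gold, silver → bronze.
Putting it together: <243, 30, 60, bronze>.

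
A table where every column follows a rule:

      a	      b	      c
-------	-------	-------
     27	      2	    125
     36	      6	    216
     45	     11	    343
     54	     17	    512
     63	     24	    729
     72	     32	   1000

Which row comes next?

81  41  1331

Column a: +9 each step; 27, 36, 45, 54, 63, 72 → 81.
Column b: 2, 6, 11, 17, 24, 32 → 41 (differences are 4, 5, 6, … (increasing by 1 each time)).
Column c — perfect cubes: 5³, 6³, 7³, …: 125, 216, 343, 512, 729, 1000 → 1331.
So the next row is 81  41  1331.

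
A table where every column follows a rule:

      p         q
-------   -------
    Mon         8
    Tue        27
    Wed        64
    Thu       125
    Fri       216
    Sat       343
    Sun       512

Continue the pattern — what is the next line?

Mon  729

Column p goes Mon, Tue, Wed, Thu, Fri, Sat, Sun → Mon (runs through the weekdays Mon→Sun).
Column q: 8, 27, 64, 125, 216, 343, 512 → 729 (perfect cubes: 2³, 3³, 4³, …).
Putting it together: Mon  729.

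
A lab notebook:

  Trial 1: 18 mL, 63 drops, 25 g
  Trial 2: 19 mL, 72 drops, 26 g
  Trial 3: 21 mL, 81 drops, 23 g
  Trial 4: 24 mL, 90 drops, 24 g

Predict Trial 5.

ML: differences are 1, 2, 3, … (increasing by 1 each time), so 18, 19, 21, 24 → 28.
Drops — +9 each step: 63, 72, 81, 90 → 99.
G: alternating steps +1, −3, +1, −3, …, so 25, 26, 23, 24 → 21.
Combining the parts gives 28 mL, 99 drops, 21 g.

28 mL, 99 drops, 21 g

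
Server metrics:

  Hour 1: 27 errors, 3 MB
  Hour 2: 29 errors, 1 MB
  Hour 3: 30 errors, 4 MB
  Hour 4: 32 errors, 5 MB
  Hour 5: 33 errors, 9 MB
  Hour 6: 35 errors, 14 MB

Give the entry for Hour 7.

For the errors, alternating steps +2, +1, +2, +1, …: 27, 29, 30, 32, 33, 35 → 36.
MB: each term is the sum of the two before it; 3, 1, 4, 5, 9, 14 → 23.
So the next row is 36 errors, 23 MB.

36 errors, 23 MB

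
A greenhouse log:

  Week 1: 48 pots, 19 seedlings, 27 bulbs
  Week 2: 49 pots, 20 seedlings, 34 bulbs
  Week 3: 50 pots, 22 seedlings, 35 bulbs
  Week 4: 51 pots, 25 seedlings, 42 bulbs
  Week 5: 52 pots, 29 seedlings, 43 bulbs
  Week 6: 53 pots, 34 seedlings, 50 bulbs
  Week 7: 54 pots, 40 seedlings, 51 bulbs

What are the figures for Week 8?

Pots — +1 each step: 48, 49, 50, 51, 52, 53, 54 → 55.
Seedlings — differences are 1, 2, 3, … (increasing by 1 each time): 19, 20, 22, 25, 29, 34, 40 → 47.
For the bulbs, alternating steps +7, +1, +7, +1, …: 27, 34, 35, 42, 43, 50, 51 → 58.
Putting it together: 55 pots, 47 seedlings, 58 bulbs.

55 pots, 47 seedlings, 58 bulbs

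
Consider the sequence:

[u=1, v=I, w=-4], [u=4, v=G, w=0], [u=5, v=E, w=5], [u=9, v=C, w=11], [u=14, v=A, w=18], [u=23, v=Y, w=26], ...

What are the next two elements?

[u=37, v=W, w=35], [u=60, v=U, w=45]

U: 1, 4, 5, 9, 14, 23 → 37 → 60 (each term is the sum of the two before it).
V goes I, G, E, C, A, Y → W → U (letters move back 2 places in the alphabet, wrapping A→Z).
W: differences are 4, 5, 6, … (increasing by 1 each time); -4, 0, 5, 11, 18, 26 → 35 → 45.
So the next two elements are [u=37, v=W, w=35] and [u=60, v=U, w=45].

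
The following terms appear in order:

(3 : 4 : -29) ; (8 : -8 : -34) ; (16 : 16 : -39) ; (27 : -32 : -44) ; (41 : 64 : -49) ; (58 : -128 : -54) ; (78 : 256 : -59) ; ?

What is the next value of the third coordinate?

-64

Third coordinate: -29, -34, -39, -44, -49, -54, -59 → -64 (−5 each step).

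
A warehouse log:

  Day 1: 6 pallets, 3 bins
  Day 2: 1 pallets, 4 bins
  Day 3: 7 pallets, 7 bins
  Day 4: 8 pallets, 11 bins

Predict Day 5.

For the pallets, each term is the sum of the two before it: 6, 1, 7, 8 → 15.
For the bins, each term is the sum of the two before it: 3, 4, 7, 11 → 18.
Putting it together: 15 pallets, 18 bins.

15 pallets, 18 bins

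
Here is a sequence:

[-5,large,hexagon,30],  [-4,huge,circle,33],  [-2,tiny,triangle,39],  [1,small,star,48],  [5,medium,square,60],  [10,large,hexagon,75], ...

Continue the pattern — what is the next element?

First slot: differences are 1, 2, 3, … (increasing by 1 each time), so -5, -4, -2, 1, 5, 10 → 16.
Size: large, huge, tiny, small, medium, large → huge (repeats large → huge → tiny → small → medium).
Shape — repeats hexagon → circle → triangle → star → square: hexagon, circle, triangle, star, square, hexagon → circle.
Fourth slot: differences are 3, 6, 9, … (increasing by 3 each time), so 30, 33, 39, 48, 60, 75 → 93.
So the next element is [16,huge,circle,93].

[16,huge,circle,93]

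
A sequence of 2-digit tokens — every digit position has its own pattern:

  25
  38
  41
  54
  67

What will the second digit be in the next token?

First digit — +1 each step, mod 10: 2, 3, 4, 5, 6 → 7.
Second digit — +3 each step, mod 10: 5, 8, 1, 4, 7 → 0.

0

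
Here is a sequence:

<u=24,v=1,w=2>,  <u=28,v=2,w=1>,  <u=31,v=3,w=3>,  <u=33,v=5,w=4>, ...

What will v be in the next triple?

U: 24, 28, 31, 33 → 34 (differences are 4, 3, 2, … (decreasing by 1 each time)).
V: 1, 2, 3, 5 → 8 (each term is the sum of the two before it).
W — each term is the sum of the two before it: 2, 1, 3, 4 → 7.

8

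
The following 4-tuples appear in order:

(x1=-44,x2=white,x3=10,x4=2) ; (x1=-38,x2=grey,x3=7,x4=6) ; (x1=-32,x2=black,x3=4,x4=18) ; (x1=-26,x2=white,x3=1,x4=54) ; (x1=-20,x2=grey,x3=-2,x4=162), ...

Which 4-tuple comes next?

X1 — +6 each step: -44, -38, -32, -26, -20 → -14.
X2 goes white, grey, black, white, grey → black (repeats white → grey → black).
X3 — −3 each step: 10, 7, 4, 1, -2 → -5.
X4: 2, 6, 18, 54, 162 → 486 (×3 each step).
Combining the parts gives (x1=-14,x2=black,x3=-5,x4=486).

(x1=-14,x2=black,x3=-5,x4=486)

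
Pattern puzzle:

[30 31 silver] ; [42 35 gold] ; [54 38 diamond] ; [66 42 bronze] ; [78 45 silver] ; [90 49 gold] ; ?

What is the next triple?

[102 52 diamond]

For the first coordinate, +12 each step: 30, 42, 54, 66, 78, 90 → 102.
Second coordinate: alternating steps +4, +3, +4, +3, …; 31, 35, 38, 42, 45, 49 → 52.
Rank: repeats silver → gold → diamond → bronze, so silver, gold, diamond, bronze, silver, gold → diamond.
Combining the parts gives [102 52 diamond].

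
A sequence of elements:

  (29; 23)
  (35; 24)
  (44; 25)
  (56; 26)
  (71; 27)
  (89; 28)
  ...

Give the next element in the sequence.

First value: 29, 35, 44, 56, 71, 89 → 110 (differences are 6, 9, 12, … (increasing by 3 each time)).
Second value: +1 each step; 23, 24, 25, 26, 27, 28 → 29.
So the next element is (110; 29).

(110; 29)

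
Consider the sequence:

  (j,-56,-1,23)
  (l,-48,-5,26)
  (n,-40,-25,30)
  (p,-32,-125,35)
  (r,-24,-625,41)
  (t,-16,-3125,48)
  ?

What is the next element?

(v,-8,-15625,56)

Letter: j, l, n, p, r, t → v (letters move forward 2 places in the alphabet).
For the second part, +8 each step: -56, -48, -40, -32, -24, -16 → -8.
Third part: -1, -5, -25, -125, -625, -3125 → -15625 (×5 each step).
Fourth part: differences are 3, 4, 5, … (increasing by 1 each time); 23, 26, 30, 35, 41, 48 → 56.
Putting it together: (v,-8,-15625,56).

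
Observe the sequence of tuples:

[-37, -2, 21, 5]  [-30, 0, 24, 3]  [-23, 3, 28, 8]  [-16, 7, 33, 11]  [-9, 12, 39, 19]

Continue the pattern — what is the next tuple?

[-2, 18, 46, 30]

First value: -37, -30, -23, -16, -9 → -2 (+7 each step).
Second value goes -2, 0, 3, 7, 12 → 18 (differences are 2, 3, 4, … (increasing by 1 each time)).
Third value: differences are 3, 4, 5, … (increasing by 1 each time), so 21, 24, 28, 33, 39 → 46.
Fourth value: each term is the sum of the two before it, so 5, 3, 8, 11, 19 → 30.
Putting it together: [-2, 18, 46, 30].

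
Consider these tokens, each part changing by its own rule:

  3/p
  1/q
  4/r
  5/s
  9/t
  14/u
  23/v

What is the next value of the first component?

First component: each term is the sum of the two before it; 3, 1, 4, 5, 9, 14, 23 → 37.

37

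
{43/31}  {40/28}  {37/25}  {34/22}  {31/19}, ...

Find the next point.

First coordinate: −3 each step; 43, 40, 37, 34, 31 → 28.
Second coordinate — −3 each step: 31, 28, 25, 22, 19 → 16.
Putting it together: {28/16}.

{28/16}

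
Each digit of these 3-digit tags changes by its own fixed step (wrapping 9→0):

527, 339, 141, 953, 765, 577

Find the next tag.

389

First digit: −2 each step, mod 10, so 5, 3, 1, 9, 7, 5 → 3.
Second digit: 2, 3, 4, 5, 6, 7 → 8 (+1 each step, mod 10).
Third digit goes 7, 9, 1, 3, 5, 7 → 9 (+2 each step, mod 10).
So the next tag is 389.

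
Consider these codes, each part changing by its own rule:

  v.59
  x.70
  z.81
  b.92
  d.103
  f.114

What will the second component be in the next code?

125

For the letter, letters move forward 2 places in the alphabet, wrapping Z→A: v, x, z, b, d, f → h.
For the second component, +11 each step: 59, 70, 81, 92, 103, 114 → 125.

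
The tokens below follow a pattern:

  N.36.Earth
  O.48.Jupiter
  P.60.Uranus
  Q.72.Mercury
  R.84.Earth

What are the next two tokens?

S.96.Jupiter then T.108.Uranus

Letter: letters move forward 1 place in the alphabet; N, O, P, Q, R → S → T.
Second component goes 36, 48, 60, 72, 84 → 96 → 108 (+12 each step).
Planet: Earth, Jupiter, Uranus, Mercury, Earth → Jupiter → Uranus (repeats Earth → Jupiter → Uranus → Mercury).
So the next two tokens are S.96.Jupiter and T.108.Uranus.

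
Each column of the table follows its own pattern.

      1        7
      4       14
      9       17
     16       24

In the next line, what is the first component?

First component — perfect squares: 1², 2², 3², …: 1, 4, 9, 16 → 25.

25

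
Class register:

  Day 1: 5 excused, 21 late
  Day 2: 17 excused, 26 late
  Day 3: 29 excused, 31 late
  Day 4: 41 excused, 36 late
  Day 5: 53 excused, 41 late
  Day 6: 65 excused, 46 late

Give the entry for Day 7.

Excused goes 5, 17, 29, 41, 53, 65 → 77 (+12 each step).
Late: 21, 26, 31, 36, 41, 46 → 51 (+5 each step).
So the next row is 77 excused, 51 late.

77 excused, 51 late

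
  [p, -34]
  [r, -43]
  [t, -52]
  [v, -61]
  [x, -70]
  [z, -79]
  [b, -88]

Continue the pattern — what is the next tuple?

[d, -97]

Letter: letters move forward 2 places in the alphabet, wrapping Z→A; p, r, t, v, x, z, b → d.
Second entry — −9 each step: -34, -43, -52, -61, -70, -79, -88 → -97.
Combining the parts gives [d, -97].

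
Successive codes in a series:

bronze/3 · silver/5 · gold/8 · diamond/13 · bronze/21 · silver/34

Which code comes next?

gold/55

Rank: repeats bronze → silver → gold → diamond, so bronze, silver, gold, diamond, bronze, silver → gold.
Second component — each term is the sum of the two before it: 3, 5, 8, 13, 21, 34 → 55.
Putting it together: gold/55.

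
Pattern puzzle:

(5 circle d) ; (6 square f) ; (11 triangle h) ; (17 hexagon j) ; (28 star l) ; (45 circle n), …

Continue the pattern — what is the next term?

First component: 5, 6, 11, 17, 28, 45 → 73 (each term is the sum of the two before it).
Shape — repeats circle → square → triangle → hexagon → star: circle, square, triangle, hexagon, star, circle → square.
For the letter, letters move forward 2 places in the alphabet: d, f, h, j, l, n → p.
So the next term is (73 square p).

(73 square p)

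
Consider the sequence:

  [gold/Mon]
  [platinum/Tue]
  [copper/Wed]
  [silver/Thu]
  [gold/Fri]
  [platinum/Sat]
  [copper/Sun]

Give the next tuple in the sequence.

Metal: gold, platinum, copper, silver, gold, platinum, copper → silver (repeats gold → platinum → copper → silver).
Day goes Mon, Tue, Wed, Thu, Fri, Sat, Sun → Mon (runs through the weekdays Mon→Sun).
So the next tuple is [silver/Mon].

[silver/Mon]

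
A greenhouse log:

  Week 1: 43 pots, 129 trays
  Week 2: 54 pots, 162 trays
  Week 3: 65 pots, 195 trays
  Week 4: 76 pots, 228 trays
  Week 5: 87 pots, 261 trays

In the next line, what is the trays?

Pots: +11 each step, so 43, 54, 65, 76, 87 → 98.
Trays goes 129, 162, 195, 228, 261 → 294 (always 3 × the pots).

294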